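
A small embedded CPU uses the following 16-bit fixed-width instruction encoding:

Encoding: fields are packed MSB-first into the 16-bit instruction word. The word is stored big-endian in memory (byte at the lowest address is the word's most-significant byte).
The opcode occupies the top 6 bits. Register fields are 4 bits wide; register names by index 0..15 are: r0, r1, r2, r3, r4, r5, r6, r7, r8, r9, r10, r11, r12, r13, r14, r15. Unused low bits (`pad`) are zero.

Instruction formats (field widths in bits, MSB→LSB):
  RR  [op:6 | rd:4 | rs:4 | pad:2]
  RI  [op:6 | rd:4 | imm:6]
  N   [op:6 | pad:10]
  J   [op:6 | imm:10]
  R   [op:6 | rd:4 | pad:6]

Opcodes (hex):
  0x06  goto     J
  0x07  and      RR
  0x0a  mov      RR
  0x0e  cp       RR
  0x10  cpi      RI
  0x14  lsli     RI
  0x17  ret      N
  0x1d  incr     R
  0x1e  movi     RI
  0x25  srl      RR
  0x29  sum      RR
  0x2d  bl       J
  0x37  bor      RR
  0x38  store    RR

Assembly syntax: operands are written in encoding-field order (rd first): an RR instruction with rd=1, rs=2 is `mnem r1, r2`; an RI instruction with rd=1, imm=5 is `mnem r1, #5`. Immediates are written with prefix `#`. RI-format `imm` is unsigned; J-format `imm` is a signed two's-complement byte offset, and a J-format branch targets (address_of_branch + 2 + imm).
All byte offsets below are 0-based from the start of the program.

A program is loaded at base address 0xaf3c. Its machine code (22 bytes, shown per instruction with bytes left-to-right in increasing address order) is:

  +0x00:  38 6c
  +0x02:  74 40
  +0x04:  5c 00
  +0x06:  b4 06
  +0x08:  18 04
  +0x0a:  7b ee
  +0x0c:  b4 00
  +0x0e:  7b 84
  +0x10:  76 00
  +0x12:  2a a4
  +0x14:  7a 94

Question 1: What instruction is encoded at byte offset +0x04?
ret

off 0x04: read 5c 00 as big → 0x5c00
  op=0x5c00>>10=0x17 ⇒ ret (N)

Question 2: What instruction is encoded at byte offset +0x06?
bl #6

@+06  big-endian(b4 06) = 0xb406
  op=0xb406>>10=0x2d ⇒ bl (J)
  [9:0] imm=6 = #6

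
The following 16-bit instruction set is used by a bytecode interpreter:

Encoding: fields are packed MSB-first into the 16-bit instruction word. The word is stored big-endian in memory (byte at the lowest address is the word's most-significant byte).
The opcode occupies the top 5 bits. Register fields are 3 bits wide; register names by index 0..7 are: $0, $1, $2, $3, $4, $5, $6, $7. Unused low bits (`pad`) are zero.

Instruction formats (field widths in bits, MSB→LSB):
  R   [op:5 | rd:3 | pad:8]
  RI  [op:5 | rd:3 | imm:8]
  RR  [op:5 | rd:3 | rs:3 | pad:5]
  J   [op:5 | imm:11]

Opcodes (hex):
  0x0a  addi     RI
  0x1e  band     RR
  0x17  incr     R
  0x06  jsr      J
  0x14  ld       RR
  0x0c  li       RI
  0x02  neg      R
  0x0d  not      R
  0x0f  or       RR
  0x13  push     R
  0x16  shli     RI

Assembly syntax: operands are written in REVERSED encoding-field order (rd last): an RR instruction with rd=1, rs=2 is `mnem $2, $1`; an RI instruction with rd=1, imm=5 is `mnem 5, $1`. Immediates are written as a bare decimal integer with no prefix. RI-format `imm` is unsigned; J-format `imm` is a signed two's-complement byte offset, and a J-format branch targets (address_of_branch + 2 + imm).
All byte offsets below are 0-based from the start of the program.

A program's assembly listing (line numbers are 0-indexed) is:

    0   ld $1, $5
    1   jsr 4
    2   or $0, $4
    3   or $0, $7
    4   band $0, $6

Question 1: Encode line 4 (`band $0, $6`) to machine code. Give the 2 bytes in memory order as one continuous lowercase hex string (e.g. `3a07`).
4. band fields op=0x1e:5|rd=6:3|rs=0:3|pad=0:5 → word f600h → f6 00

f600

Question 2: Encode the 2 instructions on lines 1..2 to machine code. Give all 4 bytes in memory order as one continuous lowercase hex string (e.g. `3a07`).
line 1 (jsr): pack op=0x6:5|imm=4:11 = 0x3004; big→ 30 04
line 2 (or): pack op=0xf:5|rd=4:3|rs=0:3|pad=0:5 = 0x7c00; big→ 7c 00

30047c00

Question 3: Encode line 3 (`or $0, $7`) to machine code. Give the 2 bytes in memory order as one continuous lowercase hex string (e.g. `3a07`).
3. or fields op=0xf:5|rd=7:3|rs=0:3|pad=0:5 → word 7f00h → 7f 00

7f00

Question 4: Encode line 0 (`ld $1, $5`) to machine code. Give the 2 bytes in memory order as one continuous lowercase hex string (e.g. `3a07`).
0. ld fields op=0x14:5|rd=5:3|rs=1:3|pad=0:5 → word a520h → a5 20

a520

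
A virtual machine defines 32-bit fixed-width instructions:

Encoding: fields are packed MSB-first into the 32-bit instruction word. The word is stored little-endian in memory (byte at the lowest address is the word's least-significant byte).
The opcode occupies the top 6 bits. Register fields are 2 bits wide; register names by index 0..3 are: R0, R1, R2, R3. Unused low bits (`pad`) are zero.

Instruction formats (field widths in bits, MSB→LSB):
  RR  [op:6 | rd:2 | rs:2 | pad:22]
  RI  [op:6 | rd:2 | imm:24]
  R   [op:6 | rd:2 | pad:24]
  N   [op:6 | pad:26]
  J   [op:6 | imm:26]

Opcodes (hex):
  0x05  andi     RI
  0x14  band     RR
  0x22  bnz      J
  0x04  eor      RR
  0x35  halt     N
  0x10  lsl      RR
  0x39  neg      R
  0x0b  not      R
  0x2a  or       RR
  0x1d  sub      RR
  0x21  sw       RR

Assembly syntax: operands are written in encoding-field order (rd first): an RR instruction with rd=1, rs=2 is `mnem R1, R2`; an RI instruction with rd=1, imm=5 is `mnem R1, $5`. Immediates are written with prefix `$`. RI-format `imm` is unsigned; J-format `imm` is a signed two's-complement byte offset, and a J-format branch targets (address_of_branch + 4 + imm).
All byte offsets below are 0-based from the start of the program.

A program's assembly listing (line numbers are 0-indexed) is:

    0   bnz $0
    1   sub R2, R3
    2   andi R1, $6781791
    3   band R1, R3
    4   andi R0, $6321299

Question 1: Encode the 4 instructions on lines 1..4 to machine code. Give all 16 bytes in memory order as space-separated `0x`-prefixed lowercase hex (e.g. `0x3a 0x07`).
line 1 (sub): pack op=0x1d:6|rd=2:2|rs=3:2|pad=0:22 = 0x76c00000; little→ 00 00 c0 76
line 2 (andi): pack op=0x5:6|rd=1:2|imm=6781791:24 = 0x15677b5f; little→ 5f 7b 67 15
line 3 (band): pack op=0x14:6|rd=1:2|rs=3:2|pad=0:22 = 0x51c00000; little→ 00 00 c0 51
line 4 (andi): pack op=0x5:6|rd=0:2|imm=6321299:24 = 0x14607493; little→ 93 74 60 14

0x00 0x00 0xc0 0x76 0x5f 0x7b 0x67 0x15 0x00 0x00 0xc0 0x51 0x93 0x74 0x60 0x14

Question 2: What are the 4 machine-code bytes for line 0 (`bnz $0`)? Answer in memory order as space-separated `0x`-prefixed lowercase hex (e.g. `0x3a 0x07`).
0. bnz fields op=0x22:6|imm=0:26 → word 88000000h → 00 00 00 88

0x00 0x00 0x00 0x88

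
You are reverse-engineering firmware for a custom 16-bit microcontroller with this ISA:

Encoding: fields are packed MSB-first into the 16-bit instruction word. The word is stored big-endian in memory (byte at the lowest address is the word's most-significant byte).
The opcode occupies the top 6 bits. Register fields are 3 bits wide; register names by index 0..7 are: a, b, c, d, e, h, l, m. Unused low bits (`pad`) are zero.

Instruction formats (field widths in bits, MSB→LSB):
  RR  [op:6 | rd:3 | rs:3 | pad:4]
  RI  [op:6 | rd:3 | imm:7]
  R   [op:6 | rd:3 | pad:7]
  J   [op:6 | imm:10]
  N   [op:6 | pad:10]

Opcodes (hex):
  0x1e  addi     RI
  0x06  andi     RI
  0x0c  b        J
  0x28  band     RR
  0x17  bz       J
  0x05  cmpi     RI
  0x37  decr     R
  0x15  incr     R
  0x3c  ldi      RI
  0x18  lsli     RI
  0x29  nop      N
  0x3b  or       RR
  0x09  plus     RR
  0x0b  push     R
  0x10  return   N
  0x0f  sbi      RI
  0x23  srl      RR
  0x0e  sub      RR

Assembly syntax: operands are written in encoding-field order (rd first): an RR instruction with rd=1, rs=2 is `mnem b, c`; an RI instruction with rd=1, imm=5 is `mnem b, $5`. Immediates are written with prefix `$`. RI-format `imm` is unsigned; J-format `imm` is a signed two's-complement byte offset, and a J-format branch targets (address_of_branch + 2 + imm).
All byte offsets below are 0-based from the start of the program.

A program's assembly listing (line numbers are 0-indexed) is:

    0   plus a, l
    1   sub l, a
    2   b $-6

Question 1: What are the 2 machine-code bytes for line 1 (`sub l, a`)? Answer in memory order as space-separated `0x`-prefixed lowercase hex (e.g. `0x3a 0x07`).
0x3b 0x00

line 1 (sub): pack op=0xe:6|rd=6:3|rs=0:3|pad=0:4 = 0x3b00; big→ 3b 00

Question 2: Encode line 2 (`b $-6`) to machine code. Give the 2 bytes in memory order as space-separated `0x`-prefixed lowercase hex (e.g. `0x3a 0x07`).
2. b fields op=0xc:6|imm=-6:10 → word 33fah → 33 fa

0x33 0xfa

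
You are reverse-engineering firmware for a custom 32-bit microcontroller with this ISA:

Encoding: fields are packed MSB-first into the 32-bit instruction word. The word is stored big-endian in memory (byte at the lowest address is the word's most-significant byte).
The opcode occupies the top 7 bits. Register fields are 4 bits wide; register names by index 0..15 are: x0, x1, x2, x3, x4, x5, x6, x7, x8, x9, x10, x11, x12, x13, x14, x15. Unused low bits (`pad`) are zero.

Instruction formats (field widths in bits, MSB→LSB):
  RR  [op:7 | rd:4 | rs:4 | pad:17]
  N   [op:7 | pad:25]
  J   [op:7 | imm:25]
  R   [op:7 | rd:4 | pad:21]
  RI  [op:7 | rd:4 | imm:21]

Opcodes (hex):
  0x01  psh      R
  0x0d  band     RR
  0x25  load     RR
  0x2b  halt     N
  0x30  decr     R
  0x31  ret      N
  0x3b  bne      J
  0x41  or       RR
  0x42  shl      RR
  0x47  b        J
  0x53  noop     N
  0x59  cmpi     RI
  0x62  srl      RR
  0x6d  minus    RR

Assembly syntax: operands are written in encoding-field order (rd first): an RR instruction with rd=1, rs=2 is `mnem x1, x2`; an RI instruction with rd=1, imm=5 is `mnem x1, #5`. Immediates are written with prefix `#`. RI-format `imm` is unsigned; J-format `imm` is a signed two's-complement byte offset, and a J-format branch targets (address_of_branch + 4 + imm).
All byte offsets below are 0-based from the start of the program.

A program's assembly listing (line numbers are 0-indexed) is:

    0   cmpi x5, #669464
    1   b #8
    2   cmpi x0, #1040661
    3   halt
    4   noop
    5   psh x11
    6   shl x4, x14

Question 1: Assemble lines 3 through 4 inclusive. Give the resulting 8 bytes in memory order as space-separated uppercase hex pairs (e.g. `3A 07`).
56 00 00 00 A6 00 00 00

3. halt fields op=0x2b:7|pad=0:25 → word 56000000h → 56 00 00 00
4. noop fields op=0x53:7|pad=0:25 → word a6000000h → a6 00 00 00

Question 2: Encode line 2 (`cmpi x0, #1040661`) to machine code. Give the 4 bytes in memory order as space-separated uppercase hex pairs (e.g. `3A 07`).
B2 0F E1 15

L2: cmpi op=0x59:7|rd=0:4|imm=1040661:21 ⇒ 0xb20fe115 ⇒ big b2 0f e1 15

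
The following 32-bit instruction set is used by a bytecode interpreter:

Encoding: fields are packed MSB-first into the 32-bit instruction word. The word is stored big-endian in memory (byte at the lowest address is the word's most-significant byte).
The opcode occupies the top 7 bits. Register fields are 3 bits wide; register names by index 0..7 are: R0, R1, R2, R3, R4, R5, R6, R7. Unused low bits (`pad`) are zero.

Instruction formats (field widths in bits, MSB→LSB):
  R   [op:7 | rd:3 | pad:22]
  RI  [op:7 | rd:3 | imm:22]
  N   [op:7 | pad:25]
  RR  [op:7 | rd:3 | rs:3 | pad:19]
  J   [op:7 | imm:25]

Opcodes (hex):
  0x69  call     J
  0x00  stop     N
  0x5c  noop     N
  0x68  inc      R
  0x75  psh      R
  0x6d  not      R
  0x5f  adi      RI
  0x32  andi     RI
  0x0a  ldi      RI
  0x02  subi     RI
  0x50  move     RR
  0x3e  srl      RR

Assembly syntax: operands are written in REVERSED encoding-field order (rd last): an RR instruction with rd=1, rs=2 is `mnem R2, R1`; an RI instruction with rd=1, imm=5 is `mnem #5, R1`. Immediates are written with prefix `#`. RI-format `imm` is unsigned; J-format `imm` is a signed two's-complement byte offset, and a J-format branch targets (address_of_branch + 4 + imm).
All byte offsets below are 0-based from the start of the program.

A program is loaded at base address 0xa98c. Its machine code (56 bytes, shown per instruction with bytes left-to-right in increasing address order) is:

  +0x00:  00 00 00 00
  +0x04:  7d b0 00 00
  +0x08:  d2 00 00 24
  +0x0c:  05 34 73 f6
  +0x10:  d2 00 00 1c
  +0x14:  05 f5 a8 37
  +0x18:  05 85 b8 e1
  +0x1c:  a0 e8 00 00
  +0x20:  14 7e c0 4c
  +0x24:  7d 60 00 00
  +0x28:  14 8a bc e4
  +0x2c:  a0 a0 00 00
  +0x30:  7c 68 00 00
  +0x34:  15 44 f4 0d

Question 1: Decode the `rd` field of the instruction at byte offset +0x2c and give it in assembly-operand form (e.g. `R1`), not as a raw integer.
@+2c  big-endian(a0 a0 00 00) = 0xa0a00000
  top 7b → 0x50 → move [RR]
  rd: (w>>22)&0x7=0x2 → R2
  rs: (w>>19)&0x7=0x4 → R4

R2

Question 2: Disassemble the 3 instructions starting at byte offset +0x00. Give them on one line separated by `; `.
stop; srl R6, R6; call #36

off 0x00: read 00 00 00 00 as big → 0x00000000
  top 7b → 0x0 → stop [N]
off 0x04: read 7d b0 00 00 as big → 0x7db00000
  top 7b → 0x3e → srl [RR]
  rd: (w>>22)&0x7=0x6 → R6
  rs: (w>>19)&0x7=0x6 → R6
off 0x08: read d2 00 00 24 as big → 0xd2000024
  top 7b → 0x69 → call [J]
  imm: (w>>0)&0x1ffffff=0x24 → #36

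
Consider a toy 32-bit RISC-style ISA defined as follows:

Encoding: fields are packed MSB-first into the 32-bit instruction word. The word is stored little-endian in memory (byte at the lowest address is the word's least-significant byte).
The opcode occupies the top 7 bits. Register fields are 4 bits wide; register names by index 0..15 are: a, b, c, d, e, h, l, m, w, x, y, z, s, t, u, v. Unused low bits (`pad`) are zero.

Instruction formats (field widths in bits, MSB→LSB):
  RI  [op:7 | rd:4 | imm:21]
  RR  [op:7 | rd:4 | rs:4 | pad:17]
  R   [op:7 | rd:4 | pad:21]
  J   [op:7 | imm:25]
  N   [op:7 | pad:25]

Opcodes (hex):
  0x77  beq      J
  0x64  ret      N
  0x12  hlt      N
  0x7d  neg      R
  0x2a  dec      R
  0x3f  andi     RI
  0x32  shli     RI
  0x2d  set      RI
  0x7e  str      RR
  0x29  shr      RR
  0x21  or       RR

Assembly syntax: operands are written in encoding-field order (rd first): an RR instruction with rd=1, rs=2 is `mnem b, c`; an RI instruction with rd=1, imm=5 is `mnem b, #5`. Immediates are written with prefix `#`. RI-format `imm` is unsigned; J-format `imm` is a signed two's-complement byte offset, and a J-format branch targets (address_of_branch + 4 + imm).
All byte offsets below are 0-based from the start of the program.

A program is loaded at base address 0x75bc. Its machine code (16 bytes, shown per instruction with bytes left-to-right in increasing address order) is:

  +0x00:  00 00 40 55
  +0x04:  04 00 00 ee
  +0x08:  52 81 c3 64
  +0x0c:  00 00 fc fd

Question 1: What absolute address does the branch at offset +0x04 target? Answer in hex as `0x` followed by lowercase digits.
0x75c8

+0x04: 04 00 00 ee ⇒ word 0xee000004 (little)
  top 7b → 0x77 → beq [J]
  [24:0] imm=4 = #4
  target = base 0x75bc + off 0x04 + 4 + imm 4 = 0x75c8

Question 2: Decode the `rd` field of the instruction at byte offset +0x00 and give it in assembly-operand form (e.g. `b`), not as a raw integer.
y

@+00  little-endian(00 00 40 55) = 0x55400000
  op=0x55400000>>25=0x2a ⇒ dec (R)
  rd: (w>>21)&0xf=0xa → y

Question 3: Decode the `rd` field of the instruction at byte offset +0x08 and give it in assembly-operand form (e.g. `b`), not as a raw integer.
l

+0x08: 52 81 c3 64 ⇒ word 0x64c38152 (little)
  op=0x64c38152>>25=0x32 ⇒ shli (RI)
  rd@[24:21]=0x6 ⇒ l
  imm@[20:0]=0x38152 ⇒ #229714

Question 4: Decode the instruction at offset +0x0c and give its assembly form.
str v, u

off 0x0c: read 00 00 fc fd as little → 0xfdfc0000
  opcode bits[31:25]=0x7e: str/RR
  rd@[24:21]=0xf ⇒ v
  rs@[20:17]=0xe ⇒ u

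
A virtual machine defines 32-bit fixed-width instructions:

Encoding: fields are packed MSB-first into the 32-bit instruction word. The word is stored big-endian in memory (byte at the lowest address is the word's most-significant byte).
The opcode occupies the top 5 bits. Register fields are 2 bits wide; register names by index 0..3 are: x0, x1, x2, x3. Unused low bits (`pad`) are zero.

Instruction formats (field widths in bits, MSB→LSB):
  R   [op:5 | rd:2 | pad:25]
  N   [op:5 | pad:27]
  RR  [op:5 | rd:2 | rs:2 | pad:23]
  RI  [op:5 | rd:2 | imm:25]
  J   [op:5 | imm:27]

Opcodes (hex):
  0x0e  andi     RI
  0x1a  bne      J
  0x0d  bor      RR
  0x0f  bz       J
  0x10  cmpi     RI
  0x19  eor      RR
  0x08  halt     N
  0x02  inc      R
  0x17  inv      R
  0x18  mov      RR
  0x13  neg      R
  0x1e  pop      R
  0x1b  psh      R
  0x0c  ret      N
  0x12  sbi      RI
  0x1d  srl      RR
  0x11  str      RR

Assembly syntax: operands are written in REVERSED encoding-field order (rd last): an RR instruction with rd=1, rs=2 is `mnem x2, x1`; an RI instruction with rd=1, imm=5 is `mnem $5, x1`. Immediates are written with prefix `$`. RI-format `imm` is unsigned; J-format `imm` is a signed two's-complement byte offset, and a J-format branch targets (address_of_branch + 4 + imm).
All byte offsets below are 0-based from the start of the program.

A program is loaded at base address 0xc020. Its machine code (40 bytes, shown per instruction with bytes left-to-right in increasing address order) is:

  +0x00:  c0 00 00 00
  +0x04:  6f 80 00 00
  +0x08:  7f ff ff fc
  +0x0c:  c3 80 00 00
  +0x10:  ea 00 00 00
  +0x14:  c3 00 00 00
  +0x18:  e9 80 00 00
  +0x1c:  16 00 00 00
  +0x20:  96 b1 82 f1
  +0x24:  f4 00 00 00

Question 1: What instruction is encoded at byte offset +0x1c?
+0x1c: 16 00 00 00 ⇒ word 0x16000000 (big)
  op=0x16000000>>27=0x2 ⇒ inc (R)
  [26:25] rd=3 = x3

inc x3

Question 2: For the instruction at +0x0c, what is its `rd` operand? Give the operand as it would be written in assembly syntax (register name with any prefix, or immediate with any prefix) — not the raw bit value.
+0x0c: c3 80 00 00 ⇒ word 0xc3800000 (big)
  op=0xc3800000>>27=0x18 ⇒ mov (RR)
  [26:25] rd=1 = x1
  [24:23] rs=3 = x3

x1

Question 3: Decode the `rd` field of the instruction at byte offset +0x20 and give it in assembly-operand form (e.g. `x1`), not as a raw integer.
[20] 96 b1 82 f1 → 0x96b182f1
  opcode bits[31:27]=0x12: sbi/RI
  [26:25] rd=3 = x3
  [24:0] imm=11633393 = $11633393

x3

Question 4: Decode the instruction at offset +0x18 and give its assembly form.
@+18  big-endian(e9 80 00 00) = 0xe9800000
  opcode bits[31:27]=0x1d: srl/RR
  rd@[26:25]=0x0 ⇒ x0
  rs@[24:23]=0x3 ⇒ x3

srl x3, x0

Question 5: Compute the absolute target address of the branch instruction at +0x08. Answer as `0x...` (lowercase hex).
off 0x08: read 7f ff ff fc as big → 0x7ffffffc
  op=0x7ffffffc>>27=0xf ⇒ bz (J)
  imm: (w>>0)&0x7ffffff=0x7fffffc (s27→-4) → $-4
  target = base 0xc020 + off 0x08 + 4 + imm -4 = 0xc028

0xc028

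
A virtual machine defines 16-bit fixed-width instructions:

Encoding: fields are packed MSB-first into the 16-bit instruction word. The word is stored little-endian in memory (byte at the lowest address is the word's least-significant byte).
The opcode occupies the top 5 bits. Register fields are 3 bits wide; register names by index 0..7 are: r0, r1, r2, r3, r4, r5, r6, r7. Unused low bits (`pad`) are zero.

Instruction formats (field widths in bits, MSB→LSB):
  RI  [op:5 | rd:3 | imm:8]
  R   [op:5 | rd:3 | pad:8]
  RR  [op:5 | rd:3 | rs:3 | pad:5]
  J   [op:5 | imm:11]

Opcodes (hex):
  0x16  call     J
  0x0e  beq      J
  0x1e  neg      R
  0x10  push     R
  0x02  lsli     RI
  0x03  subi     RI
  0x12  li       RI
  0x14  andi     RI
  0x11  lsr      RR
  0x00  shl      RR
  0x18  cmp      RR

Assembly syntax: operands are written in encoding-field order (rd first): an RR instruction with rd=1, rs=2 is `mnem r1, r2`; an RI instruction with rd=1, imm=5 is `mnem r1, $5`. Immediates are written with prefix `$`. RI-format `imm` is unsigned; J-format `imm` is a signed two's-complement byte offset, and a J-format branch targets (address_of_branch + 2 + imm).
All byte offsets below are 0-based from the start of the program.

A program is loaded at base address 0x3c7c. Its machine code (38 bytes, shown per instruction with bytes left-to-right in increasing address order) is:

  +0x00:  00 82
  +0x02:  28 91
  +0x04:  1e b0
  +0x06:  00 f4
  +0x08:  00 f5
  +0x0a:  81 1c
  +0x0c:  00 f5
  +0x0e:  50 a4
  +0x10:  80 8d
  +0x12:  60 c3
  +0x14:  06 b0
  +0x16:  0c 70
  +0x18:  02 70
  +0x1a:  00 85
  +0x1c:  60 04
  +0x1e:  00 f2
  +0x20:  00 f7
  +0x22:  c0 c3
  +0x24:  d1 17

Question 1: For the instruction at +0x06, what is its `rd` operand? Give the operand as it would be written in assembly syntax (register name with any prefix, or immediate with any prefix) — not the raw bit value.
r4

+0x06: 00 f4 ⇒ word 0xf400 (little)
  opcode bits[15:11]=0x1e: neg/R
  rd: (w>>8)&0x7=0x4 → r4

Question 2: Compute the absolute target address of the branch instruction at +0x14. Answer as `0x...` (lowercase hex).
0x3c98

off 0x14: read 06 b0 as little → 0xb006
  top 5b → 0x16 → call [J]
  imm@[10:0]=0x6 ⇒ $6
  target = base 0x3c7c + off 0x14 + 2 + imm 6 = 0x3c98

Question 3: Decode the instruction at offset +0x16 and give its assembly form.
@+16  little-endian(0c 70) = 0x700c
  op=0x700c>>11=0xe ⇒ beq (J)
  imm@[10:0]=0xc ⇒ $12

beq $12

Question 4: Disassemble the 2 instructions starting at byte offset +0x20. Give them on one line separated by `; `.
neg r7; cmp r3, r6

+0x20: 00 f7 ⇒ word 0xf700 (little)
  opcode bits[15:11]=0x1e: neg/R
  rd: (w>>8)&0x7=0x7 → r7
+0x22: c0 c3 ⇒ word 0xc3c0 (little)
  opcode bits[15:11]=0x18: cmp/RR
  rd: (w>>8)&0x7=0x3 → r3
  rs: (w>>5)&0x7=0x6 → r6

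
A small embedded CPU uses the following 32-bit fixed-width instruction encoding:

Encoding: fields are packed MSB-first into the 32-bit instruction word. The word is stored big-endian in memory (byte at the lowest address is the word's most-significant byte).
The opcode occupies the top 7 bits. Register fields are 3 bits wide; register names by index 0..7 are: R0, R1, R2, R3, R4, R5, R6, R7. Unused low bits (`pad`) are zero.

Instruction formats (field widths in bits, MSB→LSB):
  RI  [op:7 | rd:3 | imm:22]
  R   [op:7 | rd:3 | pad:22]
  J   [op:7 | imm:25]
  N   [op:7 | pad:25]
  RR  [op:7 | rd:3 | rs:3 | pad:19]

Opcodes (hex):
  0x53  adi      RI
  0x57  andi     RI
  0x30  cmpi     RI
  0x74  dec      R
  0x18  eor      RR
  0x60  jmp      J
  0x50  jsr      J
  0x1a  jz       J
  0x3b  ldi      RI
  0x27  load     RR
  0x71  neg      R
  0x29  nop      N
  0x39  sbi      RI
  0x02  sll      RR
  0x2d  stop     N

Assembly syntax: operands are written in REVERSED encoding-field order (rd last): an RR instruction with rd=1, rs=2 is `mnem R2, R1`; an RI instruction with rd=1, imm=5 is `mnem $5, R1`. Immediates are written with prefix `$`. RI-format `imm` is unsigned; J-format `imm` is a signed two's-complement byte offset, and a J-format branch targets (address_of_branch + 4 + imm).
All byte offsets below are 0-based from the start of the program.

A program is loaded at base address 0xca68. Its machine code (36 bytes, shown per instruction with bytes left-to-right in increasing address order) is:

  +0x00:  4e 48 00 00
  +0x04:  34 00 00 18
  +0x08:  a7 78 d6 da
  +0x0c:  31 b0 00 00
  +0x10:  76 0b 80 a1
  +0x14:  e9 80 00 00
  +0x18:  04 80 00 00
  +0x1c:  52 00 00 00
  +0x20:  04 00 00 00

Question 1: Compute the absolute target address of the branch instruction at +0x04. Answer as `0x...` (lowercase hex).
+0x04: 34 00 00 18 ⇒ word 0x34000018 (big)
  op=0x34000018>>25=0x1a ⇒ jz (J)
  [24:0] imm=24 = $24
  target = base 0xca68 + off 0x04 + 4 + imm 24 = 0xca88

0xca88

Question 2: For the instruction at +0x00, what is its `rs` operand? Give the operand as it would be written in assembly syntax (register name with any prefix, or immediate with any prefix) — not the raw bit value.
off 0x00: read 4e 48 00 00 as big → 0x4e480000
  top 7b → 0x27 → load [RR]
  rd@[24:22]=0x1 ⇒ R1
  rs@[21:19]=0x1 ⇒ R1

R1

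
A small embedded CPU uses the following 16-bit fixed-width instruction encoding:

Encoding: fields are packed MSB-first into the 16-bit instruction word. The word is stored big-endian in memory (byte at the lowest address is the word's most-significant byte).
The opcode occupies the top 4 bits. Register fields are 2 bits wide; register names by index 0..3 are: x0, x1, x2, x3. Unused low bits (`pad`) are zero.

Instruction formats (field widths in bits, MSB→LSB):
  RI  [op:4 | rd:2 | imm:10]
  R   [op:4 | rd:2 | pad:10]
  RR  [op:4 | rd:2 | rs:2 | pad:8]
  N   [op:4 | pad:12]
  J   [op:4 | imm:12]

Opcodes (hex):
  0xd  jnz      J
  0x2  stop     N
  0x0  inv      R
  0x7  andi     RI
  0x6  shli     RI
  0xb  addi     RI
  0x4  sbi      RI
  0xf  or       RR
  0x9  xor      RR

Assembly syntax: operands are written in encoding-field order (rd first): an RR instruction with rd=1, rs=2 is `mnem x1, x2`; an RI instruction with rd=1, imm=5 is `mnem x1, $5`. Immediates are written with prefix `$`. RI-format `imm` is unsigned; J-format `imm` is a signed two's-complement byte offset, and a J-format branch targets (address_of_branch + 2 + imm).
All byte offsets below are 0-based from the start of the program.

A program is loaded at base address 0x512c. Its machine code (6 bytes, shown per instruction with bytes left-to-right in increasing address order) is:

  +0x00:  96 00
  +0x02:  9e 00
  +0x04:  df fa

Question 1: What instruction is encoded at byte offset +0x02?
off 0x02: read 9e 00 as big → 0x9e00
  opcode bits[15:12]=0x9: xor/RR
  rd@[11:10]=0x3 ⇒ x3
  rs@[9:8]=0x2 ⇒ x2

xor x3, x2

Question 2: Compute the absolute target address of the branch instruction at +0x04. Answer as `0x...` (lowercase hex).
0x512c

[04] df fa → 0xdffa
  opcode bits[15:12]=0xd: jnz/J
  imm: (w>>0)&0xfff=0xffa (s12→-6) → $-6
  target = base 0x512c + off 0x04 + 2 + imm -6 = 0x512c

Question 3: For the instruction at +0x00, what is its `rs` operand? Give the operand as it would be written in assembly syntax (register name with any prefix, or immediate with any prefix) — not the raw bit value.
off 0x00: read 96 00 as big → 0x9600
  opcode bits[15:12]=0x9: xor/RR
  [11:10] rd=1 = x1
  [9:8] rs=2 = x2

x2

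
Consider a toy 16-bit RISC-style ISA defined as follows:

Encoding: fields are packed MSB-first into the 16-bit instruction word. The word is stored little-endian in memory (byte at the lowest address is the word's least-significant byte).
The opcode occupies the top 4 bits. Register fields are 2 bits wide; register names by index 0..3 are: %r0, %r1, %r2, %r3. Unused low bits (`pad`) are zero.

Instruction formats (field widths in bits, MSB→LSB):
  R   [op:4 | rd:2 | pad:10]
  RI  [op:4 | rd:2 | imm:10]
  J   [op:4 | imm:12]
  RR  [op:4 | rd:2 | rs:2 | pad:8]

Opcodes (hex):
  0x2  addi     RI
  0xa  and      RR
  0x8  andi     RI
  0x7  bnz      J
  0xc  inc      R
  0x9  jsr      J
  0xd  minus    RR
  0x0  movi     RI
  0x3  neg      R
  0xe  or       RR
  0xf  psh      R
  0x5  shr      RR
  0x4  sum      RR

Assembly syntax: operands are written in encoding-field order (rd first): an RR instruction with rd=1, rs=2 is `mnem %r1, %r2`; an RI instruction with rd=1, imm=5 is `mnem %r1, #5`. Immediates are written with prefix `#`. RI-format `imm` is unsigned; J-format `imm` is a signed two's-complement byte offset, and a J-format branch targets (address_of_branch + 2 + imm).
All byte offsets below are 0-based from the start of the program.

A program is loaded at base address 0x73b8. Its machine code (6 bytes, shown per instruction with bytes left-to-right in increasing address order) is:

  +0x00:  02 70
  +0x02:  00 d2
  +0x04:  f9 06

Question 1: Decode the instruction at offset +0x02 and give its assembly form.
minus %r0, %r2

@+02  little-endian(00 d2) = 0xd200
  opcode bits[15:12]=0xd: minus/RR
  [11:10] rd=0 = %r0
  [9:8] rs=2 = %r2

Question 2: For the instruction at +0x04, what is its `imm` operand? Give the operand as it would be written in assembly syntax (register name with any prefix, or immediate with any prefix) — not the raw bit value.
#761

off 0x04: read f9 06 as little → 0x06f9
  top 4b → 0x0 → movi [RI]
  [11:10] rd=1 = %r1
  [9:0] imm=761 = #761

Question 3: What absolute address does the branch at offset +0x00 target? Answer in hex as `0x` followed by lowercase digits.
0x73bc

[00] 02 70 → 0x7002
  top 4b → 0x7 → bnz [J]
  [11:0] imm=2 = #2
  target = base 0x73b8 + off 0x00 + 2 + imm 2 = 0x73bc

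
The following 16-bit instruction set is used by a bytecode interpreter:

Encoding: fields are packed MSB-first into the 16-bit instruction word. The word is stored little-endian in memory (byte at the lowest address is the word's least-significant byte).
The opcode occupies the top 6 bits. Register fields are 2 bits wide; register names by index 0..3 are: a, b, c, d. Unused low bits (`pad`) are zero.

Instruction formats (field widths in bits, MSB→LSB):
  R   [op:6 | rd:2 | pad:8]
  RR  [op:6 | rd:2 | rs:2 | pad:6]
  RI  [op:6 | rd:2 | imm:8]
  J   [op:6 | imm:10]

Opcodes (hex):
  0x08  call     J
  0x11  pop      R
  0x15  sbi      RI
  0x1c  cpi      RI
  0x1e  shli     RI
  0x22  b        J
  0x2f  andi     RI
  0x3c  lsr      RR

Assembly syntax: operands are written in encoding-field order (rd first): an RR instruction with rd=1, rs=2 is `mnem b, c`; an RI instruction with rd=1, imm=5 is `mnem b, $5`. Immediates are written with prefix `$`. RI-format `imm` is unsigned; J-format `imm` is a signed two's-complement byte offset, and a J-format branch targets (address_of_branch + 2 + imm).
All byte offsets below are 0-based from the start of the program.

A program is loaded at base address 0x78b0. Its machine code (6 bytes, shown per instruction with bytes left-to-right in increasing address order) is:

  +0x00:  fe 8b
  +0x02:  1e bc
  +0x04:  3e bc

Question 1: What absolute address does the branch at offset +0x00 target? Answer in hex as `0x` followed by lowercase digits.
@+00  little-endian(fe 8b) = 0x8bfe
  opcode bits[15:10]=0x22: b/J
  [9:0] imm=1022 (s10→-2) = $-2
  target = base 0x78b0 + off 0x00 + 2 + imm -2 = 0x78b0

0x78b0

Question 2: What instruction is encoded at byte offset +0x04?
andi a, $62

+0x04: 3e bc ⇒ word 0xbc3e (little)
  op=0xbc3e>>10=0x2f ⇒ andi (RI)
  rd@[9:8]=0x0 ⇒ a
  imm@[7:0]=0x3e ⇒ $62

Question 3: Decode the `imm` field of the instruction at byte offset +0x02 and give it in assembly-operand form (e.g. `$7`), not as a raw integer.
off 0x02: read 1e bc as little → 0xbc1e
  op=0xbc1e>>10=0x2f ⇒ andi (RI)
  rd: (w>>8)&0x3=0x0 → a
  imm: (w>>0)&0xff=0x1e → $30

$30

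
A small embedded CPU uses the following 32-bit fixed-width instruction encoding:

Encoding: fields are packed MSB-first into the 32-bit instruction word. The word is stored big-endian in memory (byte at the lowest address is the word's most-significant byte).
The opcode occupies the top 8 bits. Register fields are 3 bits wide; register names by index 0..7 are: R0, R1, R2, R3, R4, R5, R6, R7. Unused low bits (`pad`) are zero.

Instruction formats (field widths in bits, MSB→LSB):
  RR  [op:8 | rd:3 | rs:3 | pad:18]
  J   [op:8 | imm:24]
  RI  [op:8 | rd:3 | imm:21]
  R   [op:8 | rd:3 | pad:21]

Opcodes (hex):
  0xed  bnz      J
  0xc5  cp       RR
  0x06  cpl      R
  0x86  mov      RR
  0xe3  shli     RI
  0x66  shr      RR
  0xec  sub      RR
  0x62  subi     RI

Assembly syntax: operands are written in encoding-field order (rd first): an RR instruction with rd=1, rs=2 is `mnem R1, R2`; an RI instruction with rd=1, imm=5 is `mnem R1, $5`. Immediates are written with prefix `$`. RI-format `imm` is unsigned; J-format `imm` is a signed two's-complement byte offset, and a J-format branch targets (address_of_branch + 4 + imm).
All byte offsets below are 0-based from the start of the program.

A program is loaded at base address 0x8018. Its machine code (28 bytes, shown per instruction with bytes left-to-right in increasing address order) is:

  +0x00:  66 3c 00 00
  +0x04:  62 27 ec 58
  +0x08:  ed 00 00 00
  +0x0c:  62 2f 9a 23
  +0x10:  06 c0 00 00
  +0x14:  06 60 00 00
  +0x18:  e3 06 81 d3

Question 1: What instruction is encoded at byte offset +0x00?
shr R1, R7

+0x00: 66 3c 00 00 ⇒ word 0x663c0000 (big)
  op=0x663c0000>>24=0x66 ⇒ shr (RR)
  rd: (w>>21)&0x7=0x1 → R1
  rs: (w>>18)&0x7=0x7 → R7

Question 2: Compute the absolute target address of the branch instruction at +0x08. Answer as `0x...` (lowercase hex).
+0x08: ed 00 00 00 ⇒ word 0xed000000 (big)
  top 8b → 0xed → bnz [J]
  imm@[23:0]=0x0 ⇒ $0
  target = base 0x8018 + off 0x08 + 4 + imm 0 = 0x8024

0x8024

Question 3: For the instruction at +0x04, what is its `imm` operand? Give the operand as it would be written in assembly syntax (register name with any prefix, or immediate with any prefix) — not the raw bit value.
$519256

[04] 62 27 ec 58 → 0x6227ec58
  top 8b → 0x62 → subi [RI]
  rd: (w>>21)&0x7=0x1 → R1
  imm: (w>>0)&0x1fffff=0x7ec58 → $519256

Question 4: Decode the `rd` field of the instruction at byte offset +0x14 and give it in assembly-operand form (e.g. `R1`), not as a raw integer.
R3

off 0x14: read 06 60 00 00 as big → 0x06600000
  opcode bits[31:24]=0x6: cpl/R
  rd: (w>>21)&0x7=0x3 → R3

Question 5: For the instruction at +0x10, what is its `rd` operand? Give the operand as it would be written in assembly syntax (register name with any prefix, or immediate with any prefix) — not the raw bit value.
[10] 06 c0 00 00 → 0x06c00000
  top 8b → 0x6 → cpl [R]
  [23:21] rd=6 = R6

R6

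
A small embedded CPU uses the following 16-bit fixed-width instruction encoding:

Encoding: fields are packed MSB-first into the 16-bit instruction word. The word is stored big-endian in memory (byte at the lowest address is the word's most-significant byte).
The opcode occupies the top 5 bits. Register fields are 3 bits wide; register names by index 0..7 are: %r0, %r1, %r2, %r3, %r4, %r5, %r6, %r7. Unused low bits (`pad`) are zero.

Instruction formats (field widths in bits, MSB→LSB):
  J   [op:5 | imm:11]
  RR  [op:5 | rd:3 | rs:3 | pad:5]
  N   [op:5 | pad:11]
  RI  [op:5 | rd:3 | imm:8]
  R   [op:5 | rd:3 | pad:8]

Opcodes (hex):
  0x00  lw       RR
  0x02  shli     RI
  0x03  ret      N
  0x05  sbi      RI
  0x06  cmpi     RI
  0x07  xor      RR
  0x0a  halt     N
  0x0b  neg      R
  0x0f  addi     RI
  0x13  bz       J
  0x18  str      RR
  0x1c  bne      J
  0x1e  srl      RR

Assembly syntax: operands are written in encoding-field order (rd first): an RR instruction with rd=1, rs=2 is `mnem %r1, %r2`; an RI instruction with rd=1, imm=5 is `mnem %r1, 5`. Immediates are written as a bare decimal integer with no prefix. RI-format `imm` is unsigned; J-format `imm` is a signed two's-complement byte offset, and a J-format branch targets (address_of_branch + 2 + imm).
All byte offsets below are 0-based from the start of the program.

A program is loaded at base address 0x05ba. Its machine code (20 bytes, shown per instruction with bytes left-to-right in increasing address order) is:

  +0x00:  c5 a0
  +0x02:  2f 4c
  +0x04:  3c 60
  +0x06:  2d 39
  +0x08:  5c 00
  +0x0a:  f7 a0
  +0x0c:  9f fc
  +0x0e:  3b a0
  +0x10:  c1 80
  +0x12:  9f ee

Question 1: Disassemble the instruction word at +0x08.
off 0x08: read 5c 00 as big → 0x5c00
  op=0x5c00>>11=0xb ⇒ neg (R)
  rd@[10:8]=0x4 ⇒ %r4

neg %r4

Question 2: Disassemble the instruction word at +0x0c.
bz -4

[0c] 9f fc → 0x9ffc
  opcode bits[15:11]=0x13: bz/J
  [10:0] imm=2044 (s11→-4) = -4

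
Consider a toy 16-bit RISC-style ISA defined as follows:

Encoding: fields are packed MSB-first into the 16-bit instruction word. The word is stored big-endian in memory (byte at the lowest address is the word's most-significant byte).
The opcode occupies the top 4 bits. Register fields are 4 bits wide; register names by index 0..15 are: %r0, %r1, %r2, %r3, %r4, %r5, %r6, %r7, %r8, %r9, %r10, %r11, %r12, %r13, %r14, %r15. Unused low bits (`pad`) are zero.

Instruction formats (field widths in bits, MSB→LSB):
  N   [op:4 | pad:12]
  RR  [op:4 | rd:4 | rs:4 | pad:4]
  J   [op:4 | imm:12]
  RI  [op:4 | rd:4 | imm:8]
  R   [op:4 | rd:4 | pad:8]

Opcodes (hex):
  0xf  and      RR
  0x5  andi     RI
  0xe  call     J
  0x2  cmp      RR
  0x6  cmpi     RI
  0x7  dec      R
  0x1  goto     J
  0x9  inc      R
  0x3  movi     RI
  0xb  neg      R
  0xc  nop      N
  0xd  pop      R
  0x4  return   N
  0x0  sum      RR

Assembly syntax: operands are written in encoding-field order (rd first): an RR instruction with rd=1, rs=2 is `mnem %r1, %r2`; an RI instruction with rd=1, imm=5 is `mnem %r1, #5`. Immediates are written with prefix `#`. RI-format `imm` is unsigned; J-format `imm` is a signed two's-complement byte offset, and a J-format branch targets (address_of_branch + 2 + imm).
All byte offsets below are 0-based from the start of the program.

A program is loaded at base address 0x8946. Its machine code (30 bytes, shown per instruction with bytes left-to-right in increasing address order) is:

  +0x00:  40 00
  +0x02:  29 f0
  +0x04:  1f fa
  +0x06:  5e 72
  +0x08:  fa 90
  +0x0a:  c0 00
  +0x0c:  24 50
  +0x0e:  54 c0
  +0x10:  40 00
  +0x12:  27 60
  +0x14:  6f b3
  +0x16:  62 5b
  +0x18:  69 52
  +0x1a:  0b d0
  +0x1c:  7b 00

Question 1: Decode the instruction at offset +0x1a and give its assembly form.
sum %r11, %r13

+0x1a: 0b d0 ⇒ word 0x0bd0 (big)
  opcode bits[15:12]=0x0: sum/RR
  rd@[11:8]=0xb ⇒ %r11
  rs@[7:4]=0xd ⇒ %r13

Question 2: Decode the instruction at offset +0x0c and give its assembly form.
cmp %r4, %r5

@+0c  big-endian(24 50) = 0x2450
  op=0x2450>>12=0x2 ⇒ cmp (RR)
  [11:8] rd=4 = %r4
  [7:4] rs=5 = %r5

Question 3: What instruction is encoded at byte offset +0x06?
andi %r14, #114

@+06  big-endian(5e 72) = 0x5e72
  top 4b → 0x5 → andi [RI]
  rd@[11:8]=0xe ⇒ %r14
  imm@[7:0]=0x72 ⇒ #114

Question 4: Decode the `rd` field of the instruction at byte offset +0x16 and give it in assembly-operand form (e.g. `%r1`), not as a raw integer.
[16] 62 5b → 0x625b
  opcode bits[15:12]=0x6: cmpi/RI
  [11:8] rd=2 = %r2
  [7:0] imm=91 = #91

%r2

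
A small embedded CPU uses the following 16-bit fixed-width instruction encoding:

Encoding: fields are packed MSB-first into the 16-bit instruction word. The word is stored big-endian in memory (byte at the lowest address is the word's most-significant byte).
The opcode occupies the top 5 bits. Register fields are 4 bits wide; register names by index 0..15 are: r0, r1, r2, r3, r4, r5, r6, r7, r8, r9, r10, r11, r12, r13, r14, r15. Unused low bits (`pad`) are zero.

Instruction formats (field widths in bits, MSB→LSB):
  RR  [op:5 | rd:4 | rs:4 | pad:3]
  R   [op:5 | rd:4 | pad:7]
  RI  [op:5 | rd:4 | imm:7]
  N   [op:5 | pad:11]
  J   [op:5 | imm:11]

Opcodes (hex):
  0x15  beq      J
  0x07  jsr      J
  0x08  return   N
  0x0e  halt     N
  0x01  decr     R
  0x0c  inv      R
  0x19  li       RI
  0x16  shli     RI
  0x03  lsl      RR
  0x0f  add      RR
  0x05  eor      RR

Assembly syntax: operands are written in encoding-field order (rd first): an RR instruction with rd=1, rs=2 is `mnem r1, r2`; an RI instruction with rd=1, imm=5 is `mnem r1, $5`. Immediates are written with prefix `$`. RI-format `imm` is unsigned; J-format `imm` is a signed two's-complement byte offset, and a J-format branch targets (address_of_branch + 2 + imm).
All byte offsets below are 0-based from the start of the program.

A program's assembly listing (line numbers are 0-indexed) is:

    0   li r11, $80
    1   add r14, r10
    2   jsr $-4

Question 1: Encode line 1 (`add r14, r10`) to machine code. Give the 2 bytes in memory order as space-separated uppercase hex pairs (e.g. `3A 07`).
7F 50

line 1 (add): pack op=0xf:5|rd=14:4|rs=10:4|pad=0:3 = 0x7f50; big→ 7f 50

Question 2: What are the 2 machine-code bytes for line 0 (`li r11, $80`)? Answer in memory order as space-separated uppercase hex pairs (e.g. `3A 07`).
L0: li op=0x19:5|rd=11:4|imm=80:7 ⇒ 0xcdd0 ⇒ big cd d0

CD D0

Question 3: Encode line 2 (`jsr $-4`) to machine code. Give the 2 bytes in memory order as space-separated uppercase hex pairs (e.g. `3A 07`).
2. jsr fields op=0x7:5|imm=-4:11 → word 3ffch → 3f fc

3F FC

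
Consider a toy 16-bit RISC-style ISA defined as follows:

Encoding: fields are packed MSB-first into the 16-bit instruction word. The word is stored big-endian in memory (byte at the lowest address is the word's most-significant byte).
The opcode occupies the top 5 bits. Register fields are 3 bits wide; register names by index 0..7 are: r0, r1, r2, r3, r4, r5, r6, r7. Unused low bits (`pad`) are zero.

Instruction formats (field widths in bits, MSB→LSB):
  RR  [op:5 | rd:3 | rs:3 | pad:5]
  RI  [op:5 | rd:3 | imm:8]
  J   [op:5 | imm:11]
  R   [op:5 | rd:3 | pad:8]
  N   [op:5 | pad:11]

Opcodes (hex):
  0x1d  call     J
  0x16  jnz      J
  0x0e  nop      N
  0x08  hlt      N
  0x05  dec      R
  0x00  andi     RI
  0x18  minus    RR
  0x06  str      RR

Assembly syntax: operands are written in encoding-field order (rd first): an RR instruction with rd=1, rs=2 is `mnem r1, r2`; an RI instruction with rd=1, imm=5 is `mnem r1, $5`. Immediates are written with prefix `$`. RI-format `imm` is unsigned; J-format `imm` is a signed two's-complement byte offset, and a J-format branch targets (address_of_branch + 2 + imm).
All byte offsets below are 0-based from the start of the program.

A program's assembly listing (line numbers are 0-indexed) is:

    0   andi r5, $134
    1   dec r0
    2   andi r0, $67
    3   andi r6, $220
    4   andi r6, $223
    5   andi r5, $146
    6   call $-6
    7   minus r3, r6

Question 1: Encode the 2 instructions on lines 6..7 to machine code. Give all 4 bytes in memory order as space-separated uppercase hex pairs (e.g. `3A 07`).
EF FA C3 C0

6. call fields op=0x1d:5|imm=-6:11 → word effah → ef fa
7. minus fields op=0x18:5|rd=3:3|rs=6:3|pad=0:5 → word c3c0h → c3 c0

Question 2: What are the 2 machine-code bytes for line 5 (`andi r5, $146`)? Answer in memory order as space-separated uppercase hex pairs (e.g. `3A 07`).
L5: andi op=0x0:5|rd=5:3|imm=146:8 ⇒ 0x0592 ⇒ big 05 92

05 92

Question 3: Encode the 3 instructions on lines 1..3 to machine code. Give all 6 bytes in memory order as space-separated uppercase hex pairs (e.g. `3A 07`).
line 1 (dec): pack op=0x5:5|rd=0:3|pad=0:8 = 0x2800; big→ 28 00
line 2 (andi): pack op=0x0:5|rd=0:3|imm=67:8 = 0x0043; big→ 00 43
line 3 (andi): pack op=0x0:5|rd=6:3|imm=220:8 = 0x06dc; big→ 06 dc

28 00 00 43 06 DC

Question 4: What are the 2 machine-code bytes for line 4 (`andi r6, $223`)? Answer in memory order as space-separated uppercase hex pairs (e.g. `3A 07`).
06 DF

line 4 (andi): pack op=0x0:5|rd=6:3|imm=223:8 = 0x06df; big→ 06 df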